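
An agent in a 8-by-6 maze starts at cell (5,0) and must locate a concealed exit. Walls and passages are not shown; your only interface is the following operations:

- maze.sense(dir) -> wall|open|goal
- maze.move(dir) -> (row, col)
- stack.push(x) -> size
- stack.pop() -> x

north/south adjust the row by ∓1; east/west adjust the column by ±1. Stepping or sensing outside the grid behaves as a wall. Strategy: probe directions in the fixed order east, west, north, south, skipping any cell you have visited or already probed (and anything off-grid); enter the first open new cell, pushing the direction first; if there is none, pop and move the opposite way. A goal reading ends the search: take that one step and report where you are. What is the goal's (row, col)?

I try maze.sense on dir→east, yielding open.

Then stack.push on x→east, which returns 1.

Calling maze.move on dir→east, and get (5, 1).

Using maze.sense on dir→east, — result: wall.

I use maze.sense on dir→north, giving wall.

Next I call maze.sense on dir→south, yielding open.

I use stack.push on x→south, and observe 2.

Calling maze.move on dir→south, and get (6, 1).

I use maze.sense on dir→east, which returns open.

I run stack.push on x→east, : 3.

I invoke maze.move on dir→east, which returns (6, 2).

Calling maze.sense on dir→east, → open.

I use stack.push on x→east, → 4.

I run maze.move on dir→east, yielding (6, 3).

I invoke maze.sense on dir→east, — result: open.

Calling stack.push on x→east, which returns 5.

Invoking maze.move on dir→east, and see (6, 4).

Calling maze.sense on dir→east, and observe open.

I run stack.push on x→east, and see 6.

Calling maze.move on dir→east, : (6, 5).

I use maze.sense on dir→north, which returns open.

Now I run stack.push on x→north, — result: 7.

I use maze.move on dir→north, which returns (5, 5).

Using maze.sense on dir→west, : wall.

Calling maze.sense on dir→north, and observe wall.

Using stack.pop, and observe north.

I use maze.move on dir→south, : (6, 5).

Next I call maze.sense on dir→south, giving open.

Now I run stack.push on x→south, and get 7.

Then maze.move on dir→south, yielding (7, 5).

Invoking maze.sense on dir→west, and observe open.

I invoke stack.push on x→west, which returns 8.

Next I call maze.move on dir→west, and observe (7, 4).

Calling maze.sense on dir→west, — result: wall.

I call stack.pop(), giving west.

I invoke maze.move on dir→east, → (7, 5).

I invoke stack.pop, and observe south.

Invoking maze.move on dir→north, yielding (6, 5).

Calling stack.pop(), and see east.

I invoke maze.move on dir→west, giving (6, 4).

I try stack.pop(), : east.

Then maze.move on dir→west, : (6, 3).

Using maze.sense on dir→north, and get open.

I run stack.push on x→north, which returns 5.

Using maze.move on dir→north, : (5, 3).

Calling maze.sense on dir→north, and see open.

Using stack.push on x→north, : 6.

Then maze.move on dir→north, giving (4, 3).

Using maze.sense on dir→east, yielding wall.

Using maze.sense on dir→west, yielding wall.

I invoke maze.sense on dir→north, giving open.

Now I run stack.push on x→north, and observe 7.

I try maze.move on dir→north, : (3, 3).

Using maze.sense on dir→east, giving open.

Invoking stack.push on x→east, giving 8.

Invoking maze.move on dir→east, yielding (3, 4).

Now I run maze.sense on dir→east, and observe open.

Calling stack.push on x→east, and see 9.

Next I call maze.move on dir→east, and observe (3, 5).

Next I call maze.sense on dir→north, yielding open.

I try stack.push on x→north, — result: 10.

Calling maze.move on dir→north, : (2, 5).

I call maze.sense on dir→west, giving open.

Now I run stack.push on x→west, — result: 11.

Invoking maze.move on dir→west, and see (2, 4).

Invoking maze.sense on dir→west, which returns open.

I call stack.push on x→west, — result: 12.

Then maze.move on dir→west, giving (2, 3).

Next I call maze.sense on dir→west, which returns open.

I try stack.push on x→west, : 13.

Now I run maze.move on dir→west, giving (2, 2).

I run maze.sense on dir→west, : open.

Using stack.push on x→west, and see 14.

Now I run maze.move on dir→west, giving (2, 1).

I use maze.sense on dir→west, and observe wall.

Calling maze.sense on dir→north, giving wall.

Calling maze.sense on dir→south, and get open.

Calling stack.push on x→south, giving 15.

Now I run maze.move on dir→south, giving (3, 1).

I run maze.sense on dir→east, which returns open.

Calling stack.push on x→east, yielding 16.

I invoke maze.move on dir→east, and observe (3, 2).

Then stack.pop, : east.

I try maze.move on dir→west, yielding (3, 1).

Using maze.sense on dir→west, — result: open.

Now I run stack.push on x→west, — result: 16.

I run maze.move on dir→west, and get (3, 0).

Now I run maze.sense on dir→south, giving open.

Then stack.push on x→south, — result: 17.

I invoke maze.move on dir→south, and observe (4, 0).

Now I run stack.pop(), and see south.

I try maze.move on dir→north, which returns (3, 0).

I run stack.pop, and observe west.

I call maze.move on dir→east, — result: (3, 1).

Next I call stack.pop(), giving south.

Using maze.move on dir→north, and get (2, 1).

Now I run stack.pop(), and observe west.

I use maze.move on dir→east, giving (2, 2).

Invoking maze.sense on dir→north, → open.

Next I call stack.push on x→north, giving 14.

I try maze.move on dir→north, giving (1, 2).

I run maze.sense on dir→east, → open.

I try stack.push on x→east, → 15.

I use maze.move on dir→east, : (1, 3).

I invoke maze.sense on dir→east, → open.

I run stack.push on x→east, and get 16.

I invoke maze.move on dir→east, and get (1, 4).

Now I run maze.sense on dir→east, yielding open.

Invoking stack.push on x→east, and get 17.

I run maze.move on dir→east, → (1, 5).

Then maze.sense on dir→north, → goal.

Then maze.move on dir→north, — result: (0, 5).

Answer: (0, 5)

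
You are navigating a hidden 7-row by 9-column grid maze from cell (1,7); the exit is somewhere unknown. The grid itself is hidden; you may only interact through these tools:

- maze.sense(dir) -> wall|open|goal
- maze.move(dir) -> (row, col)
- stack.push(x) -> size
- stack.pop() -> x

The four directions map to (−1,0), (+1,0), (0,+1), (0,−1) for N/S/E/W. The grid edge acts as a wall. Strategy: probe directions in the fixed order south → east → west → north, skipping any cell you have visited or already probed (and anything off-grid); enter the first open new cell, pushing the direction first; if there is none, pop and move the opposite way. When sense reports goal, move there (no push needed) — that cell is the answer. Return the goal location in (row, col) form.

% 1. maze.sense(south) : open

% 2. stack.push(south) : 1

% 3. maze.move(south) : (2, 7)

% 4. maze.sense(south) : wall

% 5. maze.sense(east) : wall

% 6. maze.sense(west) : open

% 7. stack.push(west) : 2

% 8. maze.move(west) : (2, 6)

% 9. maze.sense(south) : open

% 10. stack.push(south) : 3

% 11. maze.move(south) : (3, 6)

% 12. maze.sense(south) : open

% 13. stack.push(south) : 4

% 14. maze.move(south) : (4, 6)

% 15. maze.sense(south) : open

% 16. stack.push(south) : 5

% 17. maze.move(south) : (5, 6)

% 18. maze.sense(south) : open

% 19. stack.push(south) : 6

% 20. maze.move(south) : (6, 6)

% 21. maze.sense(east) : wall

% 22. maze.sense(west) : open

% 23. stack.push(west) : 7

% 24. maze.move(west) : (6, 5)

% 25. maze.sense(west) : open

% 26. stack.push(west) : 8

% 27. maze.move(west) : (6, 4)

% 28. maze.sense(west) : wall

% 29. maze.sense(north) : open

% 30. stack.push(north) : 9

% 31. maze.move(north) : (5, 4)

% 32. maze.sense(east) : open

% 33. stack.push(east) : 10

% 34. maze.move(east) : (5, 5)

% 35. maze.sense(north) : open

% 36. stack.push(north) : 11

% 37. maze.move(north) : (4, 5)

% 38. maze.sense(west) : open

% 39. stack.push(west) : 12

% 40. maze.move(west) : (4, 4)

% 41. maze.sense(west) : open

% 42. stack.push(west) : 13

% 43. maze.move(west) : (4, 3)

% 44. maze.sense(south) : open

% 45. stack.push(south) : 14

% 46. maze.move(south) : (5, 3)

% 47. maze.sense(west) : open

% 48. stack.push(west) : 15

% 49. maze.move(west) : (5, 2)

% 50. maze.sense(south) : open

% 51. stack.push(south) : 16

% 52. maze.move(south) : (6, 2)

% 53. maze.sense(west) : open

% 54. stack.push(west) : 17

% 55. maze.move(west) : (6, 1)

% 56. maze.sense(west) : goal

% 57. maze.move(west) : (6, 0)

Answer: (6, 0)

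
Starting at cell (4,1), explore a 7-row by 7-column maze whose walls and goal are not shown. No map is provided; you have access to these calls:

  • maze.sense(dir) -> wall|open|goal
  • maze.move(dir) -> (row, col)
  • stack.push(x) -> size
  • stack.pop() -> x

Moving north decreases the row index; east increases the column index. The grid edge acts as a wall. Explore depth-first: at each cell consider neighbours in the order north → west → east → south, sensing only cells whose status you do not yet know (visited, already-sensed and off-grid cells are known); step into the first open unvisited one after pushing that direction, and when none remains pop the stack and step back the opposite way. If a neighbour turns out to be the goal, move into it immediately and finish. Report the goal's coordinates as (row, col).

>>> sense dir: north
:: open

>>> push x: north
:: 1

>>> move dir: north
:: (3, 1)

>>> sense dir: north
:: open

>>> push x: north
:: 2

>>> move dir: north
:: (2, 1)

>>> sense dir: north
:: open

>>> push x: north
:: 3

>>> move dir: north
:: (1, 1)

>>> sense dir: north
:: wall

>>> sense dir: west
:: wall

>>> sense dir: east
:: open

>>> push x: east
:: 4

>>> move dir: east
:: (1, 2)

>>> sense dir: north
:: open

>>> push x: north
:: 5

>>> move dir: north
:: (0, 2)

>>> sense dir: east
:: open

>>> push x: east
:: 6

>>> move dir: east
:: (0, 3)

>>> sense dir: east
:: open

>>> push x: east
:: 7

>>> move dir: east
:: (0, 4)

>>> sense dir: east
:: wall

>>> sense dir: south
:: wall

>>> pop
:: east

>>> move dir: west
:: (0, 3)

>>> sense dir: south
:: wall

>>> pop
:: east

>>> move dir: west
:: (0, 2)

>>> pop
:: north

>>> move dir: south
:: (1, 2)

>>> sense dir: south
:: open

>>> push x: south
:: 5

>>> move dir: south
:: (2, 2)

>>> sense dir: east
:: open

>>> push x: east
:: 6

>>> move dir: east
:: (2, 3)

>>> sense dir: east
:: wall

>>> sense dir: south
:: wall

>>> pop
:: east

>>> move dir: west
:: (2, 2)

>>> sense dir: south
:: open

>>> push x: south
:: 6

>>> move dir: south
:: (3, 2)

>>> sense dir: south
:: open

>>> push x: south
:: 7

>>> move dir: south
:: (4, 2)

>>> sense dir: east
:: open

>>> push x: east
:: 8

>>> move dir: east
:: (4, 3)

>>> sense dir: east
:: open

>>> push x: east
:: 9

>>> move dir: east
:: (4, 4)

>>> sense dir: north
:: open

>>> push x: north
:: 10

>>> move dir: north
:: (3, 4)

>>> sense dir: east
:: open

>>> push x: east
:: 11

>>> move dir: east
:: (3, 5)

>>> sense dir: north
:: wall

>>> sense dir: east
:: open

>>> push x: east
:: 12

>>> move dir: east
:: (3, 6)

>>> sense dir: north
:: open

>>> push x: north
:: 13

>>> move dir: north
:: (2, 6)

>>> sense dir: north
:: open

>>> push x: north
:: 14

>>> move dir: north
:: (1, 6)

>>> sense dir: north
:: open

>>> push x: north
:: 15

>>> move dir: north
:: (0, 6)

>>> pop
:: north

>>> move dir: south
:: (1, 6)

>>> sense dir: west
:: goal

>>> move dir: west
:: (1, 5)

Answer: (1, 5)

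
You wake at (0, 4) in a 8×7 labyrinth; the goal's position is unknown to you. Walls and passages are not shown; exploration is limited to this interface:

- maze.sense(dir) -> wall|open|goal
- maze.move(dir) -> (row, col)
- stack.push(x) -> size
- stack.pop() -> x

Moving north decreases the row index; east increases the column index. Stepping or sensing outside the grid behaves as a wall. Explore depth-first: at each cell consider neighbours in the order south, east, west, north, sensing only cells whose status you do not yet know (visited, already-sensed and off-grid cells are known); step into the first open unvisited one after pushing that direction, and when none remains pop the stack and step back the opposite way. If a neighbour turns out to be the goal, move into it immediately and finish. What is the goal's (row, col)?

I use maze.sense using dir→south, → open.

I call stack.push using x→south, yielding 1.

Invoking maze.move using dir→south, : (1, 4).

I invoke maze.sense using dir→south, : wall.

Invoking maze.sense using dir→east, and see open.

Calling stack.push using x→east, → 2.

I invoke maze.move using dir→east, → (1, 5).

I call maze.sense using dir→south, giving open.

I use stack.push using x→south, which returns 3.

Now I run maze.move using dir→south, giving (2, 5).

Calling maze.sense using dir→south, → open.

I invoke stack.push using x→south, — result: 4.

Next I call maze.move using dir→south, — result: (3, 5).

Then maze.sense using dir→south, yielding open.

Calling stack.push using x→south, → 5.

I call maze.move using dir→south, and see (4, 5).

Next I call maze.sense using dir→south, → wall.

I call maze.sense using dir→east, : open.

Next I call stack.push using x→east, yielding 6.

Then maze.move using dir→east, giving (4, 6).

I call maze.sense using dir→south, — result: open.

Then stack.push using x→south, : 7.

Using maze.move using dir→south, and see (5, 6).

I run maze.sense using dir→south, and see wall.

Using stack.pop(), → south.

Using maze.move using dir→north, giving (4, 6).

Calling maze.sense using dir→north, which returns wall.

I run stack.pop(), and observe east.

I run maze.move using dir→west, which returns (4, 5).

Now I run maze.sense using dir→west, and see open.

Calling stack.push using x→west, which returns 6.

I call maze.move using dir→west, and observe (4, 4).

I use maze.sense using dir→south, : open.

Invoking stack.push using x→south, and observe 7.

Invoking maze.move using dir→south, and see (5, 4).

I use maze.sense using dir→south, → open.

I try stack.push using x→south, and see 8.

Invoking maze.move using dir→south, giving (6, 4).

I invoke maze.sense using dir→south, and see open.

Calling stack.push using x→south, and observe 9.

I try maze.move using dir→south, giving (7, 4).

Using maze.sense using dir→east, — result: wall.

I invoke maze.sense using dir→west, which returns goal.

Invoking maze.move using dir→west, which returns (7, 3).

Answer: (7, 3)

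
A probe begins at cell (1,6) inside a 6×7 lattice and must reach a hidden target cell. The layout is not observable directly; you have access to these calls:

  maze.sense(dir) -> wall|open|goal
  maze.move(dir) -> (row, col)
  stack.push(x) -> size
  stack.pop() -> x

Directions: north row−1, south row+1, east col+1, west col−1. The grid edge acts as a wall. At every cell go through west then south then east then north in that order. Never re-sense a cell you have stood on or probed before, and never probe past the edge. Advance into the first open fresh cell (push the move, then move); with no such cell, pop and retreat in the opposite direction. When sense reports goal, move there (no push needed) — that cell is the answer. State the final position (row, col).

$ maze.sense dir='west'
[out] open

$ stack.push x='west'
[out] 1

$ maze.move dir='west'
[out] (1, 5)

$ maze.sense dir='west'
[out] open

$ stack.push x='west'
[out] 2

$ maze.move dir='west'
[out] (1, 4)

$ maze.sense dir='west'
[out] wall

$ maze.sense dir='south'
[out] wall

$ maze.sense dir='north'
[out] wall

$ stack.pop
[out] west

$ maze.move dir='east'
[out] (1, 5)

$ maze.sense dir='south'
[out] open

$ stack.push x='south'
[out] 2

$ maze.move dir='south'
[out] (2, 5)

$ maze.sense dir='south'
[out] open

$ stack.push x='south'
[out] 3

$ maze.move dir='south'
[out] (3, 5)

$ maze.sense dir='west'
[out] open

$ stack.push x='west'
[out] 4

$ maze.move dir='west'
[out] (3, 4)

$ maze.sense dir='west'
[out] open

$ stack.push x='west'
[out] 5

$ maze.move dir='west'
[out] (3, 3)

$ maze.sense dir='west'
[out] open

$ stack.push x='west'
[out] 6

$ maze.move dir='west'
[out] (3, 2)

$ maze.sense dir='west'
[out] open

$ stack.push x='west'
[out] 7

$ maze.move dir='west'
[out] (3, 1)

$ maze.sense dir='west'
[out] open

$ stack.push x='west'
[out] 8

$ maze.move dir='west'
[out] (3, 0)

$ maze.sense dir='south'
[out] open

$ stack.push x='south'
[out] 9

$ maze.move dir='south'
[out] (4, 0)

$ maze.sense dir='south'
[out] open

$ stack.push x='south'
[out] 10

$ maze.move dir='south'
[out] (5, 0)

$ maze.sense dir='east'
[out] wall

$ stack.pop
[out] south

$ maze.move dir='north'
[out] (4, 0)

$ maze.sense dir='east'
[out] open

$ stack.push x='east'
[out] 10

$ maze.move dir='east'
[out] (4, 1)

$ maze.sense dir='east'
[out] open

$ stack.push x='east'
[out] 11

$ maze.move dir='east'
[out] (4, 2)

$ maze.sense dir='south'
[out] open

$ stack.push x='south'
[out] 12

$ maze.move dir='south'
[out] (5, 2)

$ maze.sense dir='east'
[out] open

$ stack.push x='east'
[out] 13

$ maze.move dir='east'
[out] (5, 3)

$ maze.sense dir='east'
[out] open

$ stack.push x='east'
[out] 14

$ maze.move dir='east'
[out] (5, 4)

$ maze.sense dir='east'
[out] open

$ stack.push x='east'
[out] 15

$ maze.move dir='east'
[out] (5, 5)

$ maze.sense dir='east'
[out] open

$ stack.push x='east'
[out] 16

$ maze.move dir='east'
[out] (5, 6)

$ maze.sense dir='north'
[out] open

$ stack.push x='north'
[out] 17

$ maze.move dir='north'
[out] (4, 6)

$ maze.sense dir='west'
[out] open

$ stack.push x='west'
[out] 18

$ maze.move dir='west'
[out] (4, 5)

$ maze.sense dir='west'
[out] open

$ stack.push x='west'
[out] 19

$ maze.move dir='west'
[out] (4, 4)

$ maze.sense dir='west'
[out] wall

$ stack.pop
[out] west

$ maze.move dir='east'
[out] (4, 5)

$ stack.pop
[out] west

$ maze.move dir='east'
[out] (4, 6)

$ maze.sense dir='north'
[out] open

$ stack.push x='north'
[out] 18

$ maze.move dir='north'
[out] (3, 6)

$ maze.sense dir='north'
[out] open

$ stack.push x='north'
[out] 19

$ maze.move dir='north'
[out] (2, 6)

$ stack.pop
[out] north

$ maze.move dir='south'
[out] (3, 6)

$ stack.pop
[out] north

$ maze.move dir='south'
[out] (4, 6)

$ stack.pop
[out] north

$ maze.move dir='south'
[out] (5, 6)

$ stack.pop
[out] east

$ maze.move dir='west'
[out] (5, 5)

$ stack.pop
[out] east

$ maze.move dir='west'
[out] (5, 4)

$ stack.pop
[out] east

$ maze.move dir='west'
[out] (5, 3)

$ stack.pop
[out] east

$ maze.move dir='west'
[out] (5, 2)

$ stack.pop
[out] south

$ maze.move dir='north'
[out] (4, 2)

$ stack.pop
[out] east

$ maze.move dir='west'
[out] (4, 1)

$ stack.pop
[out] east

$ maze.move dir='west'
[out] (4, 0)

$ stack.pop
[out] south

$ maze.move dir='north'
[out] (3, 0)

$ maze.sense dir='north'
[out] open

$ stack.push x='north'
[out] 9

$ maze.move dir='north'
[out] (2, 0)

$ maze.sense dir='east'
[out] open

$ stack.push x='east'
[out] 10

$ maze.move dir='east'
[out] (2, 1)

$ maze.sense dir='east'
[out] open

$ stack.push x='east'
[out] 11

$ maze.move dir='east'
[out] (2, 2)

$ maze.sense dir='east'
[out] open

$ stack.push x='east'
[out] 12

$ maze.move dir='east'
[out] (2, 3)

$ stack.pop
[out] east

$ maze.move dir='west'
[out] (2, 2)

$ maze.sense dir='north'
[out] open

$ stack.push x='north'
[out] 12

$ maze.move dir='north'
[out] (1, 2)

$ maze.sense dir='west'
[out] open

$ stack.push x='west'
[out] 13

$ maze.move dir='west'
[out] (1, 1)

$ maze.sense dir='west'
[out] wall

$ maze.sense dir='north'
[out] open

$ stack.push x='north'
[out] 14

$ maze.move dir='north'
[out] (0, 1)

$ maze.sense dir='west'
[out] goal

$ maze.move dir='west'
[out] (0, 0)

Answer: (0, 0)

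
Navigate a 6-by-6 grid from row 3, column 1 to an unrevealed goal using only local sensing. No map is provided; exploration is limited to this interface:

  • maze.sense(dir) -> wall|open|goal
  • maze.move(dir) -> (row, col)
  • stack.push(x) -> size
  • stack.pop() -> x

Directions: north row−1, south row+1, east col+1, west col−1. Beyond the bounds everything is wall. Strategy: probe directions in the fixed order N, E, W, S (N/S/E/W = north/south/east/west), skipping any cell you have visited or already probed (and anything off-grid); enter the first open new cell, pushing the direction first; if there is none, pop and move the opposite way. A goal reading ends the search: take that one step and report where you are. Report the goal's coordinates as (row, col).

CALL maze.sense[dir: north]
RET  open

CALL stack.push[x: north]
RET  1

CALL maze.move[dir: north]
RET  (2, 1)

CALL maze.sense[dir: north]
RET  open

CALL stack.push[x: north]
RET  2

CALL maze.move[dir: north]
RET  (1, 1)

CALL maze.sense[dir: north]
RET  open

CALL stack.push[x: north]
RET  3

CALL maze.move[dir: north]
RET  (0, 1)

CALL maze.sense[dir: east]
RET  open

CALL stack.push[x: east]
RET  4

CALL maze.move[dir: east]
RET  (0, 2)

CALL maze.sense[dir: east]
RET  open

CALL stack.push[x: east]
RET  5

CALL maze.move[dir: east]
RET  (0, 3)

CALL maze.sense[dir: east]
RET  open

CALL stack.push[x: east]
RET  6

CALL maze.move[dir: east]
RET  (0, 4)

CALL maze.sense[dir: east]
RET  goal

CALL maze.move[dir: east]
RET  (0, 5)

Answer: (0, 5)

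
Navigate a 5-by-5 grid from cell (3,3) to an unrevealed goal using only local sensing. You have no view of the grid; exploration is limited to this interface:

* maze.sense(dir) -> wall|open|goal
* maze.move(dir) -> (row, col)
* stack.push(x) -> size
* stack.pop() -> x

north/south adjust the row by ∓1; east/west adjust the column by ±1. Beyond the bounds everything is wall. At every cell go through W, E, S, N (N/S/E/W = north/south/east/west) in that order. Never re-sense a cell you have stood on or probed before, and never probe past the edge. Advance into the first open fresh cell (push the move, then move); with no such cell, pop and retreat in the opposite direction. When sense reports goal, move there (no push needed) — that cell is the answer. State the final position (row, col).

Using sense passing dir→west, giving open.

I invoke push passing x→west, which returns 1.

I run move passing dir→west, and observe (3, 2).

Next I call sense passing dir→west, — result: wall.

I try sense passing dir→south, → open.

I call push passing x→south, — result: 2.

Now I run move passing dir→south, which returns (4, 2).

Invoking sense passing dir→west, which returns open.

Now I run push passing x→west, — result: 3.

Using move passing dir→west, and observe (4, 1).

Invoking sense passing dir→west, : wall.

I try pop, → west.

I try move passing dir→east, yielding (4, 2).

Next I call sense passing dir→east, giving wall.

Now I run pop(), and get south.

Using move passing dir→north, : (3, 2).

I use sense passing dir→north, and get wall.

Using pop, → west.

Now I run move passing dir→east, giving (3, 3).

I invoke sense passing dir→east, giving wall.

Then sense passing dir→north, : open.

I run push passing x→north, and observe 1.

I run move passing dir→north, and see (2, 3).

I use sense passing dir→east, giving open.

Calling push passing x→east, : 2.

I run move passing dir→east, and get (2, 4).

I use sense passing dir→north, yielding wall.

I run pop(), yielding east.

Using move passing dir→west, and see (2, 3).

Next I call sense passing dir→north, → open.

I try push passing x→north, : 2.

I use move passing dir→north, → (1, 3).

Next I call sense passing dir→west, — result: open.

I invoke push passing x→west, which returns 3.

I run move passing dir→west, — result: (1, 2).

I use sense passing dir→west, : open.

I call push passing x→west, and observe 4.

I run move passing dir→west, yielding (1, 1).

I use sense passing dir→west, yielding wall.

I use sense passing dir→south, yielding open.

Calling push passing x→south, and observe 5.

Now I run move passing dir→south, : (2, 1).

Then sense passing dir→west, yielding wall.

I try pop, yielding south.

Invoking move passing dir→north, which returns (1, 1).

Using sense passing dir→north, and see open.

Calling push passing x→north, and see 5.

Calling move passing dir→north, and observe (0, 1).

Now I run sense passing dir→west, yielding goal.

I try move passing dir→west, — result: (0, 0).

Answer: (0, 0)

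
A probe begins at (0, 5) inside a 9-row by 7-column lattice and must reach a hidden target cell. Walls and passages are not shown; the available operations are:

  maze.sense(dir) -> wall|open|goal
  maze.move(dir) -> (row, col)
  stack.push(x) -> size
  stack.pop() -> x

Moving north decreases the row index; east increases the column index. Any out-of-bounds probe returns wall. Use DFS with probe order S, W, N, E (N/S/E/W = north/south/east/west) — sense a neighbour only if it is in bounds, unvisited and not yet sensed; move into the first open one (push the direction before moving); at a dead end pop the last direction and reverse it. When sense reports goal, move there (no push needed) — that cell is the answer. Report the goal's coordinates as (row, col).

$ maze.sense dir=south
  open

$ stack.push x=south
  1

$ maze.move dir=south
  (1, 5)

$ maze.sense dir=south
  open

$ stack.push x=south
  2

$ maze.move dir=south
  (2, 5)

$ maze.sense dir=south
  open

$ stack.push x=south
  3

$ maze.move dir=south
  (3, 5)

$ maze.sense dir=south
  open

$ stack.push x=south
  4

$ maze.move dir=south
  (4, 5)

$ maze.sense dir=south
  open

$ stack.push x=south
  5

$ maze.move dir=south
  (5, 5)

$ maze.sense dir=south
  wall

$ maze.sense dir=west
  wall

$ maze.sense dir=east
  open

$ stack.push x=east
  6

$ maze.move dir=east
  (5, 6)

$ maze.sense dir=south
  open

$ stack.push x=south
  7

$ maze.move dir=south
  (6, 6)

$ maze.sense dir=south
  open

$ stack.push x=south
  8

$ maze.move dir=south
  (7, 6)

$ maze.sense dir=south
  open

$ stack.push x=south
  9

$ maze.move dir=south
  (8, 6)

$ maze.sense dir=west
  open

$ stack.push x=west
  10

$ maze.move dir=west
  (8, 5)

$ maze.sense dir=west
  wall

$ maze.sense dir=north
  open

$ stack.push x=north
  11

$ maze.move dir=north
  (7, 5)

$ maze.sense dir=west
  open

$ stack.push x=west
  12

$ maze.move dir=west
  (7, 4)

$ maze.sense dir=west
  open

$ stack.push x=west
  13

$ maze.move dir=west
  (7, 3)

$ maze.sense dir=south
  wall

$ maze.sense dir=west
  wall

$ maze.sense dir=north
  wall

$ stack.pop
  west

$ maze.move dir=east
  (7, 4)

$ maze.sense dir=north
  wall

$ stack.pop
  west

$ maze.move dir=east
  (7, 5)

$ stack.pop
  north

$ maze.move dir=south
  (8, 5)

$ stack.pop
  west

$ maze.move dir=east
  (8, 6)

$ stack.pop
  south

$ maze.move dir=north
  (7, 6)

$ stack.pop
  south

$ maze.move dir=north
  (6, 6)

$ stack.pop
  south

$ maze.move dir=north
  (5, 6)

$ maze.sense dir=north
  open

$ stack.push x=north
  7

$ maze.move dir=north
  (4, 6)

$ maze.sense dir=north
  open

$ stack.push x=north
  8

$ maze.move dir=north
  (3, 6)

$ maze.sense dir=north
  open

$ stack.push x=north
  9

$ maze.move dir=north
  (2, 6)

$ maze.sense dir=north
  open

$ stack.push x=north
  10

$ maze.move dir=north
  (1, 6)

$ maze.sense dir=north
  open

$ stack.push x=north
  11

$ maze.move dir=north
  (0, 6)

$ stack.pop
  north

$ maze.move dir=south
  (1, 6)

$ stack.pop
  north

$ maze.move dir=south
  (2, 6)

$ stack.pop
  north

$ maze.move dir=south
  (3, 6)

$ stack.pop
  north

$ maze.move dir=south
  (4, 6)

$ stack.pop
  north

$ maze.move dir=south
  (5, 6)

$ stack.pop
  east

$ maze.move dir=west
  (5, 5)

$ stack.pop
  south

$ maze.move dir=north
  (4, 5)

$ maze.sense dir=west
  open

$ stack.push x=west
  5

$ maze.move dir=west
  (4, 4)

$ maze.sense dir=west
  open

$ stack.push x=west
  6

$ maze.move dir=west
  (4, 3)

$ maze.sense dir=south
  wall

$ maze.sense dir=west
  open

$ stack.push x=west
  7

$ maze.move dir=west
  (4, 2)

$ maze.sense dir=south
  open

$ stack.push x=south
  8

$ maze.move dir=south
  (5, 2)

$ maze.sense dir=south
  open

$ stack.push x=south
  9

$ maze.move dir=south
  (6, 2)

$ maze.sense dir=west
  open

$ stack.push x=west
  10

$ maze.move dir=west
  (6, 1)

$ maze.sense dir=south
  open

$ stack.push x=south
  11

$ maze.move dir=south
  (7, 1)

$ maze.sense dir=south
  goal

$ maze.move dir=south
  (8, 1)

Answer: (8, 1)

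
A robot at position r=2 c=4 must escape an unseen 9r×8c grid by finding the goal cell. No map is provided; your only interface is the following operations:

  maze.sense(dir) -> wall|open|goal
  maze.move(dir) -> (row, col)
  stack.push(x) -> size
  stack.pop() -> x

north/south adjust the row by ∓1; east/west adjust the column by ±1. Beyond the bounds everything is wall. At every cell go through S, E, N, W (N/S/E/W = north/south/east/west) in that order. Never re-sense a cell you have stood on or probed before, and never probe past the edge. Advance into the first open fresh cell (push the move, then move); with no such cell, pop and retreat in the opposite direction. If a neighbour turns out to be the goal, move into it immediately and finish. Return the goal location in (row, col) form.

~$ sense dir=south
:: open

~$ push x=south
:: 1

~$ move dir=south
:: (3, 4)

~$ sense dir=south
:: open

~$ push x=south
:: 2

~$ move dir=south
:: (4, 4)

~$ sense dir=south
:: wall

~$ sense dir=east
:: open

~$ push x=east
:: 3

~$ move dir=east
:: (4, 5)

~$ sense dir=south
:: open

~$ push x=south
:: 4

~$ move dir=south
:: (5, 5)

~$ sense dir=south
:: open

~$ push x=south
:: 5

~$ move dir=south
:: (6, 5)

~$ sense dir=south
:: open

~$ push x=south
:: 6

~$ move dir=south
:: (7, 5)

~$ sense dir=south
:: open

~$ push x=south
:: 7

~$ move dir=south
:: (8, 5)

~$ sense dir=east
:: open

~$ push x=east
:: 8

~$ move dir=east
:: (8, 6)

~$ sense dir=east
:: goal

~$ move dir=east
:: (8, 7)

Answer: (8, 7)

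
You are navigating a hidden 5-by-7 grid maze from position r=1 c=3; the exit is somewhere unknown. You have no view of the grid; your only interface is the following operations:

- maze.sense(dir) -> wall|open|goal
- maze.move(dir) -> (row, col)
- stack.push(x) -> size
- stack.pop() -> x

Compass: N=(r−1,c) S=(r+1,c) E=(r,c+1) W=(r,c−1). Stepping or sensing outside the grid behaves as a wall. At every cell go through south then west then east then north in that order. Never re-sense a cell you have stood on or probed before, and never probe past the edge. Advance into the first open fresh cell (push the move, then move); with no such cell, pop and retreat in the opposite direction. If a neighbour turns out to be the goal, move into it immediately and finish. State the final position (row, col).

! 1. maze.sense(dir→south) ~> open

! 2. stack.push(x→south) ~> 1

! 3. maze.move(dir→south) ~> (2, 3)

! 4. maze.sense(dir→south) ~> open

! 5. stack.push(x→south) ~> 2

! 6. maze.move(dir→south) ~> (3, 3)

! 7. maze.sense(dir→south) ~> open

! 8. stack.push(x→south) ~> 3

! 9. maze.move(dir→south) ~> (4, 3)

! 10. maze.sense(dir→west) ~> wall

! 11. maze.sense(dir→east) ~> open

! 12. stack.push(x→east) ~> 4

! 13. maze.move(dir→east) ~> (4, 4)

! 14. maze.sense(dir→east) ~> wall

! 15. maze.sense(dir→north) ~> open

! 16. stack.push(x→north) ~> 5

! 17. maze.move(dir→north) ~> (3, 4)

! 18. maze.sense(dir→east) ~> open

! 19. stack.push(x→east) ~> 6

! 20. maze.move(dir→east) ~> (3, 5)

! 21. maze.sense(dir→east) ~> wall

! 22. maze.sense(dir→north) ~> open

! 23. stack.push(x→north) ~> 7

! 24. maze.move(dir→north) ~> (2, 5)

! 25. maze.sense(dir→west) ~> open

! 26. stack.push(x→west) ~> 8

! 27. maze.move(dir→west) ~> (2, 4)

! 28. maze.sense(dir→north) ~> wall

! 29. stack.pop() ~> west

! 30. maze.move(dir→east) ~> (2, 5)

! 31. maze.sense(dir→east) ~> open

! 32. stack.push(x→east) ~> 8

! 33. maze.move(dir→east) ~> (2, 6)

! 34. maze.sense(dir→north) ~> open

! 35. stack.push(x→north) ~> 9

! 36. maze.move(dir→north) ~> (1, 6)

! 37. maze.sense(dir→west) ~> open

! 38. stack.push(x→west) ~> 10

! 39. maze.move(dir→west) ~> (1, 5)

! 40. maze.sense(dir→north) ~> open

! 41. stack.push(x→north) ~> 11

! 42. maze.move(dir→north) ~> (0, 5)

! 43. maze.sense(dir→west) ~> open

! 44. stack.push(x→west) ~> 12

! 45. maze.move(dir→west) ~> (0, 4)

! 46. maze.sense(dir→west) ~> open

! 47. stack.push(x→west) ~> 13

! 48. maze.move(dir→west) ~> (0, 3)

! 49. maze.sense(dir→west) ~> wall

! 50. stack.pop() ~> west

! 51. maze.move(dir→east) ~> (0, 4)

! 52. stack.pop() ~> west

! 53. maze.move(dir→east) ~> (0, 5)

! 54. maze.sense(dir→east) ~> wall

! 55. stack.pop() ~> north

! 56. maze.move(dir→south) ~> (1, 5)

! 57. stack.pop() ~> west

! 58. maze.move(dir→east) ~> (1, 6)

! 59. stack.pop() ~> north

! 60. maze.move(dir→south) ~> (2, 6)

! 61. stack.pop() ~> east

! 62. maze.move(dir→west) ~> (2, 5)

! 63. stack.pop() ~> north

! 64. maze.move(dir→south) ~> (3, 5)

! 65. stack.pop() ~> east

! 66. maze.move(dir→west) ~> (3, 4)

! 67. stack.pop() ~> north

! 68. maze.move(dir→south) ~> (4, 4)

! 69. stack.pop() ~> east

! 70. maze.move(dir→west) ~> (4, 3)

! 71. stack.pop() ~> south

! 72. maze.move(dir→north) ~> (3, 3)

! 73. maze.sense(dir→west) ~> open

! 74. stack.push(x→west) ~> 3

! 75. maze.move(dir→west) ~> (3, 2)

! 76. maze.sense(dir→west) ~> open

! 77. stack.push(x→west) ~> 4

! 78. maze.move(dir→west) ~> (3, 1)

! 79. maze.sense(dir→south) ~> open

! 80. stack.push(x→south) ~> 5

! 81. maze.move(dir→south) ~> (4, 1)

! 82. maze.sense(dir→west) ~> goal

! 83. maze.move(dir→west) ~> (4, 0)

Answer: (4, 0)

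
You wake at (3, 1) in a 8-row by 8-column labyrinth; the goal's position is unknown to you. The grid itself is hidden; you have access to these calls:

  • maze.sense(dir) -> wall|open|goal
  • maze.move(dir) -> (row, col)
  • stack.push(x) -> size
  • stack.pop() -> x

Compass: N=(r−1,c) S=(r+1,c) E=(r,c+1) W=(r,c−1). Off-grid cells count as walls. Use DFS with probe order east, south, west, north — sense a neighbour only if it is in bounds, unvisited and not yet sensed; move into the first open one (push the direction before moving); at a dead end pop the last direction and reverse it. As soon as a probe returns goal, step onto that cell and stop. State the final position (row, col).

$ sense dir=east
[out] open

$ push x=east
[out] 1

$ move dir=east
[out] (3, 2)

$ sense dir=east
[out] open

$ push x=east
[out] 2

$ move dir=east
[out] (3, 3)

$ sense dir=east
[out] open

$ push x=east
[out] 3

$ move dir=east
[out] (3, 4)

$ sense dir=east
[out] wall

$ sense dir=south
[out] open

$ push x=south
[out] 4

$ move dir=south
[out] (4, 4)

$ sense dir=east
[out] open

$ push x=east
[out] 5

$ move dir=east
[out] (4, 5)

$ sense dir=east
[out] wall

$ sense dir=south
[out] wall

$ pop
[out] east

$ move dir=west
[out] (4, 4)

$ sense dir=south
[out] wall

$ sense dir=west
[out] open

$ push x=west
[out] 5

$ move dir=west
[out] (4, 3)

$ sense dir=south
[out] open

$ push x=south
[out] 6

$ move dir=south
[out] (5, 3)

$ sense dir=south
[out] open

$ push x=south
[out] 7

$ move dir=south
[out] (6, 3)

$ sense dir=east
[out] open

$ push x=east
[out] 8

$ move dir=east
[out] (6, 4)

$ sense dir=east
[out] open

$ push x=east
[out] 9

$ move dir=east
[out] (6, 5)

$ sense dir=east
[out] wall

$ sense dir=south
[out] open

$ push x=south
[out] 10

$ move dir=south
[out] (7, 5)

$ sense dir=east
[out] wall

$ sense dir=west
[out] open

$ push x=west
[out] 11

$ move dir=west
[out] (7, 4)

$ sense dir=west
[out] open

$ push x=west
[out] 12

$ move dir=west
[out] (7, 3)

$ sense dir=west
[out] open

$ push x=west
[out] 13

$ move dir=west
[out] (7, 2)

$ sense dir=west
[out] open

$ push x=west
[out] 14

$ move dir=west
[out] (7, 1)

$ sense dir=west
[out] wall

$ sense dir=north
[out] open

$ push x=north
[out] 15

$ move dir=north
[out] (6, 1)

$ sense dir=east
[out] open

$ push x=east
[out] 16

$ move dir=east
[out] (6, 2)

$ sense dir=north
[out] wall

$ pop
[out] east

$ move dir=west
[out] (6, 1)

$ sense dir=west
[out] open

$ push x=west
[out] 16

$ move dir=west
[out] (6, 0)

$ sense dir=north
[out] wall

$ pop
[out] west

$ move dir=east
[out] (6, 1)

$ sense dir=north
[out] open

$ push x=north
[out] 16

$ move dir=north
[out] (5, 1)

$ sense dir=north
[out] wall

$ pop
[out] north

$ move dir=south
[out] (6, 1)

$ pop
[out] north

$ move dir=south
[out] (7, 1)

$ pop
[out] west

$ move dir=east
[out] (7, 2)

$ pop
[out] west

$ move dir=east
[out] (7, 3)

$ pop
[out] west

$ move dir=east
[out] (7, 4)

$ pop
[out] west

$ move dir=east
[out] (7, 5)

$ pop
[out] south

$ move dir=north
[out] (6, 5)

$ pop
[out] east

$ move dir=west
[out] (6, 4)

$ pop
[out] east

$ move dir=west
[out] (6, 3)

$ pop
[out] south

$ move dir=north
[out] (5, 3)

$ pop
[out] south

$ move dir=north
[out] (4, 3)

$ sense dir=west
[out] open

$ push x=west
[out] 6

$ move dir=west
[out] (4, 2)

$ pop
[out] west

$ move dir=east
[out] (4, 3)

$ pop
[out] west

$ move dir=east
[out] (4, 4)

$ pop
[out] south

$ move dir=north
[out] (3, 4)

$ sense dir=north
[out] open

$ push x=north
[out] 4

$ move dir=north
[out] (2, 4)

$ sense dir=east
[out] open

$ push x=east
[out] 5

$ move dir=east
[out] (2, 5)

$ sense dir=east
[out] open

$ push x=east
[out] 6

$ move dir=east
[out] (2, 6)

$ sense dir=east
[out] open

$ push x=east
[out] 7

$ move dir=east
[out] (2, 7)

$ sense dir=south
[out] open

$ push x=south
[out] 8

$ move dir=south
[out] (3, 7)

$ sense dir=south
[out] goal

$ move dir=south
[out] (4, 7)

Answer: (4, 7)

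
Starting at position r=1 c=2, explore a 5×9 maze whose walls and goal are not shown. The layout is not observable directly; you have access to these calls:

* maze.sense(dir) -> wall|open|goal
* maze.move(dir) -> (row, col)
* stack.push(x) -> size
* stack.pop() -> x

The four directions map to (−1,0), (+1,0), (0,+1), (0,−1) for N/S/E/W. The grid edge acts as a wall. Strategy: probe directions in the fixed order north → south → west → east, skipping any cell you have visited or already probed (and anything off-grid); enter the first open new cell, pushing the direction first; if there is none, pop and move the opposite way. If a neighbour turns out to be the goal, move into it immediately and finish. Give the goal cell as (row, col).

>> maze.sense(dir=north)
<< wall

>> maze.sense(dir=south)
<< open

>> stack.push(x=south)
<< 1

>> maze.move(dir=south)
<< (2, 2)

>> maze.sense(dir=south)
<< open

>> stack.push(x=south)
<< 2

>> maze.move(dir=south)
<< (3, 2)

>> maze.sense(dir=south)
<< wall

>> maze.sense(dir=west)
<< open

>> stack.push(x=west)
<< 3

>> maze.move(dir=west)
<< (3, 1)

>> maze.sense(dir=north)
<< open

>> stack.push(x=north)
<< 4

>> maze.move(dir=north)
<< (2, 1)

>> maze.sense(dir=north)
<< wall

>> maze.sense(dir=west)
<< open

>> stack.push(x=west)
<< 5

>> maze.move(dir=west)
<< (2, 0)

>> maze.sense(dir=north)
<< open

>> stack.push(x=north)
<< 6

>> maze.move(dir=north)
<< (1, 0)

>> maze.sense(dir=north)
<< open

>> stack.push(x=north)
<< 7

>> maze.move(dir=north)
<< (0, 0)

>> maze.sense(dir=east)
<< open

>> stack.push(x=east)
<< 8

>> maze.move(dir=east)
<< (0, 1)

>> stack.pop()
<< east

>> maze.move(dir=west)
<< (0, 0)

>> stack.pop()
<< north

>> maze.move(dir=south)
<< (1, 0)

>> stack.pop()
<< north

>> maze.move(dir=south)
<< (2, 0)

>> maze.sense(dir=south)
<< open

>> stack.push(x=south)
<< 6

>> maze.move(dir=south)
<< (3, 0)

>> maze.sense(dir=south)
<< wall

>> stack.pop()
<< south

>> maze.move(dir=north)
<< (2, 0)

>> stack.pop()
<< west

>> maze.move(dir=east)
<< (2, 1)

>> stack.pop()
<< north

>> maze.move(dir=south)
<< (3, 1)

>> maze.sense(dir=south)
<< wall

>> stack.pop()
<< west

>> maze.move(dir=east)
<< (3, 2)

>> maze.sense(dir=east)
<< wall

>> stack.pop()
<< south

>> maze.move(dir=north)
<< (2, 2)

>> maze.sense(dir=east)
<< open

>> stack.push(x=east)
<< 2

>> maze.move(dir=east)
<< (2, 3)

>> maze.sense(dir=north)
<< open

>> stack.push(x=north)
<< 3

>> maze.move(dir=north)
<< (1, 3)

>> maze.sense(dir=north)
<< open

>> stack.push(x=north)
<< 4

>> maze.move(dir=north)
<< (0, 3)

>> maze.sense(dir=east)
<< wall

>> stack.pop()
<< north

>> maze.move(dir=south)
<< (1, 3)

>> maze.sense(dir=east)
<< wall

>> stack.pop()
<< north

>> maze.move(dir=south)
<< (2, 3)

>> maze.sense(dir=east)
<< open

>> stack.push(x=east)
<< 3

>> maze.move(dir=east)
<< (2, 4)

>> maze.sense(dir=south)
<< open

>> stack.push(x=south)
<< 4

>> maze.move(dir=south)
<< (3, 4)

>> maze.sense(dir=south)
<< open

>> stack.push(x=south)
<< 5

>> maze.move(dir=south)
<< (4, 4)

>> maze.sense(dir=west)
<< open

>> stack.push(x=west)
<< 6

>> maze.move(dir=west)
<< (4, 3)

>> stack.pop()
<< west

>> maze.move(dir=east)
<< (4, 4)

>> maze.sense(dir=east)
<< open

>> stack.push(x=east)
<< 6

>> maze.move(dir=east)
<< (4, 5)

>> maze.sense(dir=north)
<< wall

>> maze.sense(dir=east)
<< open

>> stack.push(x=east)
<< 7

>> maze.move(dir=east)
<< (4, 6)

>> maze.sense(dir=north)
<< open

>> stack.push(x=north)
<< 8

>> maze.move(dir=north)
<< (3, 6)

>> maze.sense(dir=north)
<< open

>> stack.push(x=north)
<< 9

>> maze.move(dir=north)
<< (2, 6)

>> maze.sense(dir=north)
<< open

>> stack.push(x=north)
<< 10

>> maze.move(dir=north)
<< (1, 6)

>> maze.sense(dir=north)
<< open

>> stack.push(x=north)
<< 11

>> maze.move(dir=north)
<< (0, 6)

>> maze.sense(dir=west)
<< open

>> stack.push(x=west)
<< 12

>> maze.move(dir=west)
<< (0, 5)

>> maze.sense(dir=south)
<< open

>> stack.push(x=south)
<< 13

>> maze.move(dir=south)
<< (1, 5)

>> maze.sense(dir=south)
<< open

>> stack.push(x=south)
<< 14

>> maze.move(dir=south)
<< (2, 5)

>> stack.pop()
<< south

>> maze.move(dir=north)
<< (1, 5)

>> stack.pop()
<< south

>> maze.move(dir=north)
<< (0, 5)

>> stack.pop()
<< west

>> maze.move(dir=east)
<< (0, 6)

>> maze.sense(dir=east)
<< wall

>> stack.pop()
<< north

>> maze.move(dir=south)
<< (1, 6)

>> maze.sense(dir=east)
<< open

>> stack.push(x=east)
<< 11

>> maze.move(dir=east)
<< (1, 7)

>> maze.sense(dir=south)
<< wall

>> maze.sense(dir=east)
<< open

>> stack.push(x=east)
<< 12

>> maze.move(dir=east)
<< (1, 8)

>> maze.sense(dir=north)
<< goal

>> maze.move(dir=north)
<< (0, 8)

Answer: (0, 8)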